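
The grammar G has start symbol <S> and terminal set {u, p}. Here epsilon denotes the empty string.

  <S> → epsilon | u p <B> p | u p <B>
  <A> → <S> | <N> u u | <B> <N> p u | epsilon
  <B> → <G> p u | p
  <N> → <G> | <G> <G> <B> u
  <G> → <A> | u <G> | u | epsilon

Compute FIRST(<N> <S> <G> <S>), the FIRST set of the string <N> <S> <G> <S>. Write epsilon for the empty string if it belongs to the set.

FIRST(<S>) = {epsilon, u}
FIRST(<A>) = {epsilon, p, u}  (via <S>, <N> u u, <B> <N> p u)
FIRST(<G>) = {epsilon, p, u}  (via <A>)
FIRST(<B>) = {p, u}  (via <G> p u)
FIRST(<N>) = {epsilon, p, u}  (via <G>, <G> <G> <B> u)
FIRST(<N> <S> <G> <S>): take FIRST of each symbol in turn, carrying on past any symbol whose FIRST contains epsilon; result {epsilon, p, u}.

{epsilon, p, u}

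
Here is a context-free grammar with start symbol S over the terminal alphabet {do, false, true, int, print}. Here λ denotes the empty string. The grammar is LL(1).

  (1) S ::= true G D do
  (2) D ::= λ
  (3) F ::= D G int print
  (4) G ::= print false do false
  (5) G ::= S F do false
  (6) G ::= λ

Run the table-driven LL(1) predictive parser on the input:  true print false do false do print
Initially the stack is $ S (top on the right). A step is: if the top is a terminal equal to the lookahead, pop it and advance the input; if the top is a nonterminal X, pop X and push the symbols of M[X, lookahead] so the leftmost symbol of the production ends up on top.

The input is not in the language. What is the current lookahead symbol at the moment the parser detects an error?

print

      Stack                        Input                                 Action
   1  $ S                          true print false do false do print $  expand S ::= true G D do
   2  $ do D G true                true print false do false do print $  match true
   3  $ do D G                     print false do false do print $       expand G ::= print false do false
   4  $ do D false do false print  print false do false do print $       match print
   5  $ do D false do false        false do false do print $             match false
   6  $ do D false do              do false do print $                   match do
   7  $ do D false                 false do print $                      match false
   8  $ do D                       do print $                            expand D ::= λ
   9  $ do                         do print $                            match do
  10  $                            print $                               error: stack empty but input remains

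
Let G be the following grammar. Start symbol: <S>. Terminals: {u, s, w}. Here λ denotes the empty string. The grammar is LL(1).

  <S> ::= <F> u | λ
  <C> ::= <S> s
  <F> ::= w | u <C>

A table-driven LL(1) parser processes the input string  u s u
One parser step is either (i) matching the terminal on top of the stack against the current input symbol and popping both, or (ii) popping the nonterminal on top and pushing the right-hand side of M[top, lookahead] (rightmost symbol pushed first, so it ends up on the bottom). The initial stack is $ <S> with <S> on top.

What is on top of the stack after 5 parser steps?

s

step 1: stack=$ <S>  input=u s u $  — expand <S> ::= <F> u
step 2: stack=$ u <F>  input=u s u $  — expand <F> ::= u <C>
step 3: stack=$ u <C> u  input=u s u $  — match u
step 4: stack=$ u <C>  input=s u $  — expand <C> ::= <S> s
step 5: stack=$ u s <S>  input=s u $  — expand <S> ::= λ
Stack after step 5: $ u s (top = s).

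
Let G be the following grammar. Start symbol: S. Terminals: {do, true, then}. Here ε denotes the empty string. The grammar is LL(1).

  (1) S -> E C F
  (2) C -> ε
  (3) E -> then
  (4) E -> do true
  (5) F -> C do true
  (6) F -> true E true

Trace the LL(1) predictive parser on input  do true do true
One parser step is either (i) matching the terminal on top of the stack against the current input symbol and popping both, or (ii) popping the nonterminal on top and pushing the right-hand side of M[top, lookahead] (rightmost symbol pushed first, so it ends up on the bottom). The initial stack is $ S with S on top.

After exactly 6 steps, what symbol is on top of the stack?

C

     Stack          Input              Action
  1  $ S            do true do true $  expand S -> E C F
  2  $ F C E        do true do true $  expand E -> do true
  3  $ F C true do  do true do true $  match do
  4  $ F C true     true do true $     match true
  5  $ F C          do true $          expand C -> ε
  6  $ F            do true $          expand F -> C do true
Stack after step 6: $ true do C (top = C).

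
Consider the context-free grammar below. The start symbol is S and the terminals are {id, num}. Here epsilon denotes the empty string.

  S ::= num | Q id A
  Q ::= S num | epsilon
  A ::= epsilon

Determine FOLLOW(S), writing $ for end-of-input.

{$, num}

FIRST(A): from A::=epsilon we get {epsilon}. So FIRST(A) = {epsilon}.
FIRST(S): from S::=num we get {num}; from S::=Q id A we get {id, num}. So FIRST(S) = {id, num}.
FIRST(Q): from Q::=S num we get {id, num}; from Q::=epsilon we get {epsilon}. So FIRST(Q) = {epsilon, id, num}.
FOLLOW(S) includes $ since S is the start symbol.
FOLLOW(S): in Q::=S num, S is followed by num with FIRST {num}. Thus FOLLOW(S) = {$, num}.
FOLLOW(Q): in S::=Q id A, Q is followed by id A with FIRST {id}. Thus FOLLOW(Q) = {id}.
FOLLOW(A): in S::=Q id A, the suffix after A is empty, so FOLLOW(A) ⊇ FOLLOW(S) = {$, num}. Thus FOLLOW(A) = {$, num}.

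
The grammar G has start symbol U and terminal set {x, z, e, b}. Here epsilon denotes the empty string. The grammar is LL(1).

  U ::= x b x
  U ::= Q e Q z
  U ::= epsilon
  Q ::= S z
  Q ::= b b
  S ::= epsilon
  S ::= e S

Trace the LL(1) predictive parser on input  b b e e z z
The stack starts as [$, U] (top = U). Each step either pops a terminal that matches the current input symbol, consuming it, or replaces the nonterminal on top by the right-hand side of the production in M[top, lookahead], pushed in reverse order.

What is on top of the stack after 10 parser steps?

      Stack        Input          Action
   1  $ U          b b e e z z $  expand U ::= Q e Q z
   2  $ z Q e Q    b b e e z z $  expand Q ::= b b
   3  $ z Q e b b  b b e e z z $  match b
   4  $ z Q e b    b e e z z $    match b
   5  $ z Q e      e e z z $      match e
   6  $ z Q        e z z $        expand Q ::= S z
   7  $ z z S      e z z $        expand S ::= e S
   8  $ z z S e    e z z $        match e
   9  $ z z S      z z $          expand S ::= epsilon
  10  $ z z        z z $          match z
Stack after step 10: $ z (top = z).

z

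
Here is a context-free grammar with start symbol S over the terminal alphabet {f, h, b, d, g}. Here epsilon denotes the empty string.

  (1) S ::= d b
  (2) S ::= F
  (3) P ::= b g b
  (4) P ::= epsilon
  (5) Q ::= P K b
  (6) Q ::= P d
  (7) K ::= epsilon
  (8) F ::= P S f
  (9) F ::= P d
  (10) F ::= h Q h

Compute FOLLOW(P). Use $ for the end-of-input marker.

{b, d, h}

FIRST(P): from P::=b g b we get {b}; from P::=epsilon we get {epsilon}. So FIRST(P) = {epsilon, b}.
FIRST(K): from K::=epsilon we get {epsilon}. So FIRST(K) = {epsilon}.
FIRST(Q): from Q::=P K b we get {b}; from Q::=P d we get {b, d}. So FIRST(Q) = {b, d}.
FIRST(S): from S::=d b we get {d}; from S::=F we get {b, d, h}. So FIRST(S) = {b, d, h}.
FIRST(F): from F::=P S f we get {b, d, h}; from F::=P d we get {b, d}; from F::=h Q h we get {h}. So FIRST(F) = {b, d, h}.
FOLLOW(S) includes $ since S is the start symbol.
FOLLOW(S): in F::=P S f, S is followed by f with FIRST {f}. Thus FOLLOW(S) = {$, f}.
FOLLOW(P): in Q::=P K b, P is followed by K b with FIRST {b}; in Q::=P d, P is followed by d with FIRST {d}; in F::=P S f, P is followed by S f with FIRST {b, d, h}; in F::=P d, P is followed by d with FIRST {d}. Thus FOLLOW(P) = {b, d, h}.
FOLLOW(Q): in F::=h Q h, Q is followed by h with FIRST {h}. Thus FOLLOW(Q) = {h}.
FOLLOW(K): in Q::=P K b, K is followed by b with FIRST {b}. Thus FOLLOW(K) = {b}.
FOLLOW(F): in S::=F, the suffix after F is empty, so FOLLOW(F) ⊇ FOLLOW(S) = {$, f}. Thus FOLLOW(F) = {$, f}.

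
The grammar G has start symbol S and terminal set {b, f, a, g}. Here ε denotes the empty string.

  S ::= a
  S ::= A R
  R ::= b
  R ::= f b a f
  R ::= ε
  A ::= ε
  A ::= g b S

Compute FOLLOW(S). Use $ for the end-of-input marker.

{$, b, f}

FIRST(R): from R::=b we get {b}; from R::=f b a f we get {f}; from R::=ε we get {ε}. So FIRST(R) = {ε, b, f}.
FIRST(A): from A::=ε we get {ε}; from A::=g b S we get {g}. So FIRST(A) = {ε, g}.
FIRST(S): from S::=a we get {a}; from S::=A R we get {ε, b, f, g}. So FIRST(S) = {ε, a, b, f, g}.
FOLLOW(S) includes $ since S is the start symbol.
FOLLOW(S): in A::=g b S, the suffix after S is empty, so FOLLOW(S) ⊇ FOLLOW(A) = {$, b, f}. Thus FOLLOW(S) = {$, b, f}.
FOLLOW(R): in S::=A R, the suffix after R is empty, so FOLLOW(R) ⊇ FOLLOW(S) = {$, b, f}. Thus FOLLOW(R) = {$, b, f}.
FOLLOW(A): in S::=A R, A is followed by R with FIRST {ε, b, f}; in S::=A R, the suffix after A is nullable, so FOLLOW(A) ⊇ FOLLOW(S) = {$, b, f}. Thus FOLLOW(A) = {$, b, f}.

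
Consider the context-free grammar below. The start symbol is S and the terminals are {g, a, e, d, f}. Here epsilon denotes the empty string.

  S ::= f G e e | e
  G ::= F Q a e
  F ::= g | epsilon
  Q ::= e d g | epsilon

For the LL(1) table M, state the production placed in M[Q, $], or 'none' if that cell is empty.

none

FIRST(S): from S::=f G e e we get {f}; from S::=e we get {e}. So FIRST(S) = {e, f}.
FIRST(F): from F::=g we get {g}; from F::=epsilon we get {epsilon}. So FIRST(F) = {epsilon, g}.
FIRST(Q): from Q::=e d g we get {e}; from Q::=epsilon we get {epsilon}. So FIRST(Q) = {epsilon, e}.
FIRST(G): from G::=F Q a e we get {a, e, g}. So FIRST(G) = {a, e, g}.
FOLLOW(S) includes $ since S is the start symbol.
FOLLOW(Q): in G::=F Q a e, Q is followed by a e with FIRST {a}. Thus FOLLOW(Q) = {a}.
For Q ::= e d g: FIRST(e d g) = {e}, so it goes in M[Q, t] for t ∈ {e}.
For Q ::= epsilon: FIRST(epsilon) = {epsilon}, so it goes in M[Q, t] for t ∈ {}; since epsilon ∈ FIRST, also for every t ∈ FOLLOW(Q) = {a}.
None of these place a production in M[Q, $].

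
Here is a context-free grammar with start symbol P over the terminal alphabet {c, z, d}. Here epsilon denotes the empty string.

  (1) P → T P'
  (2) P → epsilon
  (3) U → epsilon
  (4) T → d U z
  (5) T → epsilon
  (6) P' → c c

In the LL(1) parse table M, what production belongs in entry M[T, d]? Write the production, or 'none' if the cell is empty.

FIRST(U): from U→epsilon we get {epsilon}. So FIRST(U) = {epsilon}.
FIRST(T): from T→d U z we get {d}; from T→epsilon we get {epsilon}. So FIRST(T) = {epsilon, d}.
FIRST(P'): from P'→c c we get {c}. So FIRST(P') = {c}.
FIRST(P): from P→T P' we get {c, d}; from P→epsilon we get {epsilon}. So FIRST(P) = {epsilon, c, d}.
FOLLOW(P) includes $ since P is the start symbol.
FOLLOW(T): in P→T P', T is followed by P' with FIRST {c}. Thus FOLLOW(T) = {c}.
For T → d U z: FIRST(d U z) = {d}, so it goes in M[T, t] for t ∈ {d}.
For T → epsilon: FIRST(epsilon) = {epsilon}, so it goes in M[T, t] for t ∈ {}; since epsilon ∈ FIRST, also for every t ∈ FOLLOW(T) = {c}.

T → d U z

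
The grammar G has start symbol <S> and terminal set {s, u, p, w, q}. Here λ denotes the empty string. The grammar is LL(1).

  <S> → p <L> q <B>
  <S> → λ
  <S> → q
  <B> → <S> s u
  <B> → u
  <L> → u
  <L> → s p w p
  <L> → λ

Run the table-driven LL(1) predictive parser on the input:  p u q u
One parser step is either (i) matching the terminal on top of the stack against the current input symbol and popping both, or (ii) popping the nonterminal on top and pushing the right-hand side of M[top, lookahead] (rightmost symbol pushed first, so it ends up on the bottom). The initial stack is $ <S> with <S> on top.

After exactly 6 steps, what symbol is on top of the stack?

     Stack          Input      Action
  1  $ <S>          p u q u $  expand <S> → p <L> q <B>
  2  $ <B> q <L> p  p u q u $  match p
  3  $ <B> q <L>    u q u $    expand <L> → u
  4  $ <B> q u      u q u $    match u
  5  $ <B> q        q u $      match q
  6  $ <B>          u $        expand <B> → u
Stack after step 6: $ u (top = u).

u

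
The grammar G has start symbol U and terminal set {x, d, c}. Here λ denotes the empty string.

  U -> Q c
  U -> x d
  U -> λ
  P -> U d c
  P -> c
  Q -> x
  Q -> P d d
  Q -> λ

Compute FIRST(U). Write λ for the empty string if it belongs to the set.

FIRST(U): from U->Q c we get {c, d, x}; from U->x d we get {x}; from U->λ we get {λ}. So FIRST(U) = {λ, c, d, x}.
FIRST(P): from P->U d c we get {c, d, x}; from P->c we get {c}. So FIRST(P) = {c, d, x}.
FIRST(Q): from Q->x we get {x}; from Q->P d d we get {c, d, x}; from Q->λ we get {λ}. So FIRST(Q) = {λ, c, d, x}.

{λ, c, d, x}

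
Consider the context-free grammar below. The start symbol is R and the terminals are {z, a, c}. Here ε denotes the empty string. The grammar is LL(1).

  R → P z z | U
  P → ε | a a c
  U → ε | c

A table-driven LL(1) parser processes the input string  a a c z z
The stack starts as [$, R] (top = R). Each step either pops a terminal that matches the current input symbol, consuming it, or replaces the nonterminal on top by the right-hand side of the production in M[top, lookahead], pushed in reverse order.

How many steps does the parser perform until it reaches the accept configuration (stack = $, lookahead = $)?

step 1: stack=$ R  input=a a c z z $  — expand R → P z z
step 2: stack=$ z z P  input=a a c z z $  — expand P → a a c
step 3: stack=$ z z c a a  input=a a c z z $  — match a
step 4: stack=$ z z c a  input=a c z z $  — match a
step 5: stack=$ z z c  input=c z z $  — match c
step 6: stack=$ z z  input=z z $  — match z
step 7: stack=$ z  input=z $  — match z
Accept reached after 7 steps.

7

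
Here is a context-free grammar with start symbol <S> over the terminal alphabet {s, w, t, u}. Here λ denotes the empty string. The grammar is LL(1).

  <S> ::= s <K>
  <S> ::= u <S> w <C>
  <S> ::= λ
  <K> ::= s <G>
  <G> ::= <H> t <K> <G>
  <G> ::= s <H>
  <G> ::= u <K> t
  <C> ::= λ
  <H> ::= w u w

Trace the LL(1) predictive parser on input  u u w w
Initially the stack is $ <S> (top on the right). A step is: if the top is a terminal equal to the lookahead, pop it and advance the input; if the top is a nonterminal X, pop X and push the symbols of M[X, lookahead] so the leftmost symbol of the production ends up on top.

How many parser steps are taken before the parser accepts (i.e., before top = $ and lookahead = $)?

9

step 1: stack=$ <S>  input=u u w w $  — expand <S> ::= u <S> w <C>
step 2: stack=$ <C> w <S> u  input=u u w w $  — match u
step 3: stack=$ <C> w <S>  input=u w w $  — expand <S> ::= u <S> w <C>
step 4: stack=$ <C> w <C> w <S> u  input=u w w $  — match u
step 5: stack=$ <C> w <C> w <S>  input=w w $  — expand <S> ::= λ
step 6: stack=$ <C> w <C> w  input=w w $  — match w
step 7: stack=$ <C> w <C>  input=w $  — expand <C> ::= λ
step 8: stack=$ <C> w  input=w $  — match w
step 9: stack=$ <C>  input=$  — expand <C> ::= λ
Accept reached after 9 steps.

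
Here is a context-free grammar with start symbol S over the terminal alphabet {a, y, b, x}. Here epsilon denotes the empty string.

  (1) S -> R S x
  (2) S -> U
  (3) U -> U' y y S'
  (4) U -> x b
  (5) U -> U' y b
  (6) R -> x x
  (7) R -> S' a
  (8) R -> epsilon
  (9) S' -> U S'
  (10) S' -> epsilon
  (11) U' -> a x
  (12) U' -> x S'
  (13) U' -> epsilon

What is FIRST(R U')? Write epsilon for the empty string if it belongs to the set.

{epsilon, a, x, y}

FIRST(U') = {epsilon, a, x}
FIRST(U) = {a, x, y}  (via U' y y S', U' y b)
FIRST(S') = {epsilon, a, x, y}  (via U S')
FIRST(R) = {epsilon, a, x, y}  (via S' a)
FIRST(S) = {a, x, y}  (via R S x, U)
FIRST(R U'): take FIRST of each symbol in turn, carrying on past any symbol whose FIRST contains epsilon; result {epsilon, a, x, y}.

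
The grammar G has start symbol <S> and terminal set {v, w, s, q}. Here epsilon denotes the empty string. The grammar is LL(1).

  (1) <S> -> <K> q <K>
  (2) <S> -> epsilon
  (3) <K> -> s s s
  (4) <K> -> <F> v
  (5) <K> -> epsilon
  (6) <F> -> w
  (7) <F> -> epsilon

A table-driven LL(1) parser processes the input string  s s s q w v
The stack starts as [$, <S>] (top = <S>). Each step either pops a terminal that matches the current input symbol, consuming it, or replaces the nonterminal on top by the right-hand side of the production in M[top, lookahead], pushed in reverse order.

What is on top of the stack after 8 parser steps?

w

step 1: stack=$ <S>  input=s s s q w v $  — expand <S> -> <K> q <K>
step 2: stack=$ <K> q <K>  input=s s s q w v $  — expand <K> -> s s s
step 3: stack=$ <K> q s s s  input=s s s q w v $  — match s
step 4: stack=$ <K> q s s  input=s s q w v $  — match s
step 5: stack=$ <K> q s  input=s q w v $  — match s
step 6: stack=$ <K> q  input=q w v $  — match q
step 7: stack=$ <K>  input=w v $  — expand <K> -> <F> v
step 8: stack=$ v <F>  input=w v $  — expand <F> -> w
Stack after step 8: $ v w (top = w).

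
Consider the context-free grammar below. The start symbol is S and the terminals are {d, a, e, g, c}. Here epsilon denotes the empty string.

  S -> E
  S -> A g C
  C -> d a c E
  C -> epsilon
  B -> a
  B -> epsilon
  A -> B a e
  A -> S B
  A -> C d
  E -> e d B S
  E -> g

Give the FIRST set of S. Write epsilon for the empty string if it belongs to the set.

FIRST(C) = {epsilon, d}
FIRST(B) = {epsilon, a}
FIRST(E) = {e, g}
FIRST(S) = {a, d, e, g}  (via E, A g C)
FIRST(A) = {a, d, e, g}  (via B a e, S B, C d)

{a, d, e, g}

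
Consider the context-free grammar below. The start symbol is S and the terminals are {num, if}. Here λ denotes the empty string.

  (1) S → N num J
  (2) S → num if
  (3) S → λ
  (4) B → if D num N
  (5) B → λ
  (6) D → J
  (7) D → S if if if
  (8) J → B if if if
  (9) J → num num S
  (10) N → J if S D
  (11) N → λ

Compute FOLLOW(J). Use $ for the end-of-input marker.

FIRST(B): from B→if D num N we get {if}; from B→λ we get {λ}. So FIRST(B) = {λ, if}.
FIRST(J): from J→B if if if we get {if}; from J→num num S we get {num}. So FIRST(J) = {if, num}.
FIRST(N): from N→J if S D we get {if, num}; from N→λ we get {λ}. So FIRST(N) = {λ, if, num}.
FIRST(S): from S→N num J we get {if, num}; from S→num if we get {num}; from S→λ we get {λ}. So FIRST(S) = {λ, if, num}.
FIRST(D): from D→J we get {if, num}; from D→S if if if we get {if, num}. So FIRST(D) = {if, num}.
FOLLOW(S) includes $ since S is the start symbol.
FOLLOW(B): in J→B if if if, B is followed by if if if with FIRST {if}. Thus FOLLOW(B) = {if}.
FOLLOW(N): in S→N num J, N is followed by num J with FIRST {num}; in B→if D num N, the suffix after N is empty, so FOLLOW(N) ⊇ FOLLOW(B) = {if}. Thus FOLLOW(N) = {if, num}.
FOLLOW(D): in B→if D num N, D is followed by num N with FIRST {num}; in N→J if S D, the suffix after D is empty, so FOLLOW(D) ⊇ FOLLOW(N) = {if, num}. Thus FOLLOW(D) = {if, num}.
FOLLOW(S): in D→S if if if, S is followed by if if if with FIRST {if}; in J→num num S, the suffix after S is empty, so FOLLOW(S) ⊇ FOLLOW(J) = {$, if, num}; in N→J if S D, S is followed by D with FIRST {if, num}. Thus FOLLOW(S) = {$, if, num}.
FOLLOW(J): in S→N num J, the suffix after J is empty, so FOLLOW(J) ⊇ FOLLOW(S) = {$, if, num}; in D→J, the suffix after J is empty, so FOLLOW(J) ⊇ FOLLOW(D) = {if, num}; in N→J if S D, J is followed by if S D with FIRST {if}. Thus FOLLOW(J) = {$, if, num}.

{$, if, num}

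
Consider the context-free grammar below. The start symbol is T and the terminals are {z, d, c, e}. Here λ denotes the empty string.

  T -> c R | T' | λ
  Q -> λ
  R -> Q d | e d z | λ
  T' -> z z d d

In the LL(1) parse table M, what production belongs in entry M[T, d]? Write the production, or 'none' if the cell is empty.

FIRST(Q) = {λ}
FIRST(T') = {z}
FIRST(T) = {λ, c, z}  (via T')
FIRST(R) = {λ, d, e}  (via Q d)
FOLLOW(T) includes $ since T is the start symbol.
FOLLOW(T): T appears on no right-hand side. Thus FOLLOW(T) = {$}.
For T -> c R: FIRST(c R) = {c}, so it goes in M[T, t] for t ∈ {c}.
For T -> T': FIRST(T') = {z}, so it goes in M[T, t] for t ∈ {z}.
For T -> λ: FIRST(λ) = {λ}, so it goes in M[T, t] for t ∈ {}; since λ ∈ FIRST, also for every t ∈ FOLLOW(T) = {$}.
None of these place a production in M[T, d].

none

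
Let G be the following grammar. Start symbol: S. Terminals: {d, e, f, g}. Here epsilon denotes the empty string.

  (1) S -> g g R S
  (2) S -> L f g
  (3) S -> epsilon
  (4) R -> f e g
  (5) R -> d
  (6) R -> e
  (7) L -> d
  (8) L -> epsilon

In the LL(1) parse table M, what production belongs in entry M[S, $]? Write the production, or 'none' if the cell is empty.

S -> epsilon

FIRST(R) = {d, e, f}
FIRST(L) = {epsilon, d}
FIRST(S) = {epsilon, d, f, g}  (via L f g)
FOLLOW(S) includes $ since S is the start symbol.
FOLLOW(S): in S->g g R S, the suffix after S is empty (adds nothing new). Thus FOLLOW(S) = {$}.
For S -> g g R S: FIRST(g g R S) = {g}, so it goes in M[S, t] for t ∈ {g}.
For S -> L f g: FIRST(L f g) = {d, f}, so it goes in M[S, t] for t ∈ {d, f}.
For S -> epsilon: FIRST(epsilon) = {epsilon}, so it goes in M[S, t] for t ∈ {}; since epsilon ∈ FIRST, also for every t ∈ FOLLOW(S) = {$}.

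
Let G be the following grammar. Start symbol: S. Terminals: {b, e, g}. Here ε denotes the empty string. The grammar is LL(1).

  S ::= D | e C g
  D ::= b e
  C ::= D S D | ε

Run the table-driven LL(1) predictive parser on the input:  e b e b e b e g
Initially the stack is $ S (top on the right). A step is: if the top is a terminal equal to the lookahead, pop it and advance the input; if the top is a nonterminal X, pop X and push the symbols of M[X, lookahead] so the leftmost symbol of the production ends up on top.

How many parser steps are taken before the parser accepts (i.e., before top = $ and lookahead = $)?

      Stack        Input              Action
   1  $ S          e b e b e b e g $  expand S ::= e C g
   2  $ g C e      e b e b e b e g $  match e
   3  $ g C        b e b e b e g $    expand C ::= D S D
   4  $ g D S D    b e b e b e g $    expand D ::= b e
   5  $ g D S e b  b e b e b e g $    match b
   6  $ g D S e    e b e b e g $      match e
   7  $ g D S      b e b e g $        expand S ::= D
   8  $ g D D      b e b e g $        expand D ::= b e
   9  $ g D e b    b e b e g $        match b
  10  $ g D e      e b e g $          match e
  11  $ g D        b e g $            expand D ::= b e
  12  $ g e b      b e g $            match b
  13  $ g e        e g $              match e
  14  $ g          g $                match g
Accept reached after 14 steps.

14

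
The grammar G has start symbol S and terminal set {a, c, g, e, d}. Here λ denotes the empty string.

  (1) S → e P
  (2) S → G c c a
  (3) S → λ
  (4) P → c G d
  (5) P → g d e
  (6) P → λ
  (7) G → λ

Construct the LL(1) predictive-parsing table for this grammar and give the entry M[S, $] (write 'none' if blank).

FIRST(P) = {λ, c, g}
FIRST(G) = {λ}
FIRST(S) = {λ, c, e}  (via G c c a)
FOLLOW(S) includes $ since S is the start symbol.
FOLLOW(S): S appears on no right-hand side. Thus FOLLOW(S) = {$}.
For S → e P: FIRST(e P) = {e}, so it goes in M[S, t] for t ∈ {e}.
For S → G c c a: FIRST(G c c a) = {c}, so it goes in M[S, t] for t ∈ {c}.
For S → λ: FIRST(λ) = {λ}, so it goes in M[S, t] for t ∈ {}; since λ ∈ FIRST, also for every t ∈ FOLLOW(S) = {$}.

S → λ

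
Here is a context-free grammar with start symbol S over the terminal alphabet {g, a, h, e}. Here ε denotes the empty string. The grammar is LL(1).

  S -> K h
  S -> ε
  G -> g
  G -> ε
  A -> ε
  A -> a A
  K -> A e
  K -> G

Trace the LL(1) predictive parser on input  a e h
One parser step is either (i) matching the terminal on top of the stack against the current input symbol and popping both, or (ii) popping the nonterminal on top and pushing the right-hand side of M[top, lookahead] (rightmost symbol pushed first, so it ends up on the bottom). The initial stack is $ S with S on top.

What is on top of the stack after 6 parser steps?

step 1: stack=$ S  input=a e h $  — expand S -> K h
step 2: stack=$ h K  input=a e h $  — expand K -> A e
step 3: stack=$ h e A  input=a e h $  — expand A -> a A
step 4: stack=$ h e A a  input=a e h $  — match a
step 5: stack=$ h e A  input=e h $  — expand A -> ε
step 6: stack=$ h e  input=e h $  — match e
Stack after step 6: $ h (top = h).

h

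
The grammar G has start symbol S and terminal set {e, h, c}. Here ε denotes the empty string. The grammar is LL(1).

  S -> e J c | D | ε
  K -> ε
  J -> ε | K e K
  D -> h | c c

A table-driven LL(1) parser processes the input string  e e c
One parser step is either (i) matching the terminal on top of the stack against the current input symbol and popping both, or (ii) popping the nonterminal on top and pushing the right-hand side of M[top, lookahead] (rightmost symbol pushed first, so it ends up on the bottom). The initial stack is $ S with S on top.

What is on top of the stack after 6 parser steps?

c

step 1: stack=$ S  input=e e c $  — expand S -> e J c
step 2: stack=$ c J e  input=e e c $  — match e
step 3: stack=$ c J  input=e c $  — expand J -> K e K
step 4: stack=$ c K e K  input=e c $  — expand K -> ε
step 5: stack=$ c K e  input=e c $  — match e
step 6: stack=$ c K  input=c $  — expand K -> ε
Stack after step 6: $ c (top = c).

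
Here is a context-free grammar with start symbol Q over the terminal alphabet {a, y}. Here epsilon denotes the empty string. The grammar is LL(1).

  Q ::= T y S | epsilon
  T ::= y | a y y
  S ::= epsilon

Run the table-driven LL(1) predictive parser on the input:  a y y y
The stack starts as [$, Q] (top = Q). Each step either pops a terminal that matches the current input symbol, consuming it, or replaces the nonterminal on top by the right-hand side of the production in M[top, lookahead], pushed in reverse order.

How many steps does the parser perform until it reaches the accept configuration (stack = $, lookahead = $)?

7

     Stack        Input      Action
  1  $ Q          a y y y $  expand Q ::= T y S
  2  $ S y T      a y y y $  expand T ::= a y y
  3  $ S y y y a  a y y y $  match a
  4  $ S y y y    y y y $    match y
  5  $ S y y      y y $      match y
  6  $ S y        y $        match y
  7  $ S          $          expand S ::= epsilon
Accept reached after 7 steps.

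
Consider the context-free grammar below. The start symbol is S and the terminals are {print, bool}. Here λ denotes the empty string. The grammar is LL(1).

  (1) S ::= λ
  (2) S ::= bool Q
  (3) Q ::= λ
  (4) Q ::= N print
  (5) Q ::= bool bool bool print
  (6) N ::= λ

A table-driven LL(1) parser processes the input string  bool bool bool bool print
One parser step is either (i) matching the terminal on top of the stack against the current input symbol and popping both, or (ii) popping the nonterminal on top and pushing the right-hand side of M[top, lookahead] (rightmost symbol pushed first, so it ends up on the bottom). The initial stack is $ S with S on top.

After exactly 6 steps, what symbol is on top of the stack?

step 1: stack=$ S  input=bool bool bool bool print $  — expand S ::= bool Q
step 2: stack=$ Q bool  input=bool bool bool bool print $  — match bool
step 3: stack=$ Q  input=bool bool bool print $  — expand Q ::= bool bool bool print
step 4: stack=$ print bool bool bool  input=bool bool bool print $  — match bool
step 5: stack=$ print bool bool  input=bool bool print $  — match bool
step 6: stack=$ print bool  input=bool print $  — match bool
Stack after step 6: $ print (top = print).

print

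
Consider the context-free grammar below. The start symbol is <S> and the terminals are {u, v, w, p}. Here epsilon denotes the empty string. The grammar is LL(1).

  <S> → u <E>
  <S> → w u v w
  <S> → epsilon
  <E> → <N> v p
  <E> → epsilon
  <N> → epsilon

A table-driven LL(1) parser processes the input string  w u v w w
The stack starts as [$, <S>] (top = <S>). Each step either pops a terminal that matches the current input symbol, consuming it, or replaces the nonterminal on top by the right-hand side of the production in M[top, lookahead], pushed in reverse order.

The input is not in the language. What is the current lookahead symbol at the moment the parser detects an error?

w

     Stack      Input        Action
  1  $ <S>      w u v w w $  expand <S> → w u v w
  2  $ w v u w  w u v w w $  match w
  3  $ w v u    u v w w $    match u
  4  $ w v      v w w $      match v
  5  $ w        w w $        match w
  6  $          w $          error: stack empty but input remains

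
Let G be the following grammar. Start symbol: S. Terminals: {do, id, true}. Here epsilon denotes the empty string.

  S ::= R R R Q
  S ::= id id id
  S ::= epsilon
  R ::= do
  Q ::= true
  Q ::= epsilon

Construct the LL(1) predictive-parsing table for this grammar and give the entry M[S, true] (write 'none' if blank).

none

FIRST(R): from R::=do we get {do}. So FIRST(R) = {do}.
FIRST(Q): from Q::=true we get {true}; from Q::=epsilon we get {epsilon}. So FIRST(Q) = {epsilon, true}.
FIRST(S): from S::=R R R Q we get {do}; from S::=id id id we get {id}; from S::=epsilon we get {epsilon}. So FIRST(S) = {epsilon, do, id}.
FOLLOW(S) includes $ since S is the start symbol.
FOLLOW(S): S appears on no right-hand side. Thus FOLLOW(S) = {$}.
For S ::= R R R Q: FIRST(R R R Q) = {do}, so it goes in M[S, t] for t ∈ {do}.
For S ::= id id id: FIRST(id id id) = {id}, so it goes in M[S, t] for t ∈ {id}.
For S ::= epsilon: FIRST(epsilon) = {epsilon}, so it goes in M[S, t] for t ∈ {}; since epsilon ∈ FIRST, also for every t ∈ FOLLOW(S) = {$}.
None of these place a production in M[S, true].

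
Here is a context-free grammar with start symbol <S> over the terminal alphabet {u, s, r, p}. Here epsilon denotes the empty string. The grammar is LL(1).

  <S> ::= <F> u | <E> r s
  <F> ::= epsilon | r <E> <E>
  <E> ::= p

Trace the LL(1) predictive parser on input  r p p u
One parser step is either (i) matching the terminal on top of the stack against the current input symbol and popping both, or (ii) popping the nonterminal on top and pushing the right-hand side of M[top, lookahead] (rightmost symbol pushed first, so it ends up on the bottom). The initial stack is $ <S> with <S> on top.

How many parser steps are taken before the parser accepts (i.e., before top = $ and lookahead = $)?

     Stack          Input      Action
  1  $ <S>          r p p u $  expand <S> ::= <F> u
  2  $ u <F>        r p p u $  expand <F> ::= r <E> <E>
  3  $ u <E> <E> r  r p p u $  match r
  4  $ u <E> <E>    p p u $    expand <E> ::= p
  5  $ u <E> p      p p u $    match p
  6  $ u <E>        p u $      expand <E> ::= p
  7  $ u p          p u $      match p
  8  $ u            u $        match u
Accept reached after 8 steps.

8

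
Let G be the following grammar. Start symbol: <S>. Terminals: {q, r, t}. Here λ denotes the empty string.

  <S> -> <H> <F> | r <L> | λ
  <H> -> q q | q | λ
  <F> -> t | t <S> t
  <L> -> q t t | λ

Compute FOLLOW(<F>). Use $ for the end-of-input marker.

FIRST(<H>) = {λ, q}
FIRST(<F>) = {t}
FIRST(<L>) = {λ, q}
FIRST(<S>) = {λ, q, r, t}  (via <H> <F>)
FOLLOW(<S>) includes $ since <S> is the start symbol.
FOLLOW(<S>): in <F>->t <S> t, <S> is followed by t with FIRST {t}. Thus FOLLOW(<S>) = {$, t}.
FOLLOW(<H>): in <S>-><H> <F>, <H> is followed by <F> with FIRST {t}. Thus FOLLOW(<H>) = {t}.
FOLLOW(<F>): in <S>-><H> <F>, the suffix after <F> is empty, so FOLLOW(<F>) ⊇ FOLLOW(<S>) = {$, t}. Thus FOLLOW(<F>) = {$, t}.
FOLLOW(<L>): in <S>->r <L>, the suffix after <L> is empty, so FOLLOW(<L>) ⊇ FOLLOW(<S>) = {$, t}. Thus FOLLOW(<L>) = {$, t}.

{$, t}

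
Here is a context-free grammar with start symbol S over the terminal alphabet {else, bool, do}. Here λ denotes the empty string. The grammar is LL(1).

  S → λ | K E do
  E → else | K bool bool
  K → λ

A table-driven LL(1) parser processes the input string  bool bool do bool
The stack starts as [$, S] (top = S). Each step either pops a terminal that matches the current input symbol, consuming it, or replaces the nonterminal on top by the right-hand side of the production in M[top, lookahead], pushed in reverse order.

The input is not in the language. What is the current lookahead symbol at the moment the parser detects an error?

bool

step 1: stack=$ S  input=bool bool do bool $  — expand S → K E do
step 2: stack=$ do E K  input=bool bool do bool $  — expand K → λ
step 3: stack=$ do E  input=bool bool do bool $  — expand E → K bool bool
step 4: stack=$ do bool bool K  input=bool bool do bool $  — expand K → λ
step 5: stack=$ do bool bool  input=bool bool do bool $  — match bool
step 6: stack=$ do bool  input=bool do bool $  — match bool
step 7: stack=$ do  input=do bool $  — match do
step 8: stack=$  input=bool $  — error: stack empty but input remains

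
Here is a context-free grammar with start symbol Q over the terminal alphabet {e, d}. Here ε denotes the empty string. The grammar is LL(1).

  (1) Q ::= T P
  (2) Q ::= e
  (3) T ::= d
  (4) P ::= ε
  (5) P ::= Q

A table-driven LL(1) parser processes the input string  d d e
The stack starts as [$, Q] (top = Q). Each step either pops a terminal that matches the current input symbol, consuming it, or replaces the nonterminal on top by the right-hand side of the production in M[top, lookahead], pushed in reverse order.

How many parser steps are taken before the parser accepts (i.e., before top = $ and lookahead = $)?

10

step 1: stack=$ Q  input=d d e $  — expand Q ::= T P
step 2: stack=$ P T  input=d d e $  — expand T ::= d
step 3: stack=$ P d  input=d d e $  — match d
step 4: stack=$ P  input=d e $  — expand P ::= Q
step 5: stack=$ Q  input=d e $  — expand Q ::= T P
step 6: stack=$ P T  input=d e $  — expand T ::= d
step 7: stack=$ P d  input=d e $  — match d
step 8: stack=$ P  input=e $  — expand P ::= Q
step 9: stack=$ Q  input=e $  — expand Q ::= e
step 10: stack=$ e  input=e $  — match e
Accept reached after 10 steps.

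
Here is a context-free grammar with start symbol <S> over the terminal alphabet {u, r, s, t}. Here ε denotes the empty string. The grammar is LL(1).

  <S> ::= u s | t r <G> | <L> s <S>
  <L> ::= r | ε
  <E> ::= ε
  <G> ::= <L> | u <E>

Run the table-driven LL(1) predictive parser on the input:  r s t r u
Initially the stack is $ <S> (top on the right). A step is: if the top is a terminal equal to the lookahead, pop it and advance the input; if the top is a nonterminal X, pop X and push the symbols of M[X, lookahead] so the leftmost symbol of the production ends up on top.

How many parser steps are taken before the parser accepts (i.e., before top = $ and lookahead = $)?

      Stack        Input        Action
   1  $ <S>        r s t r u $  expand <S> ::= <L> s <S>
   2  $ <S> s <L>  r s t r u $  expand <L> ::= r
   3  $ <S> s r    r s t r u $  match r
   4  $ <S> s      s t r u $    match s
   5  $ <S>        t r u $      expand <S> ::= t r <G>
   6  $ <G> r t    t r u $      match t
   7  $ <G> r      r u $        match r
   8  $ <G>        u $          expand <G> ::= u <E>
   9  $ <E> u      u $          match u
  10  $ <E>        $            expand <E> ::= ε
Accept reached after 10 steps.

10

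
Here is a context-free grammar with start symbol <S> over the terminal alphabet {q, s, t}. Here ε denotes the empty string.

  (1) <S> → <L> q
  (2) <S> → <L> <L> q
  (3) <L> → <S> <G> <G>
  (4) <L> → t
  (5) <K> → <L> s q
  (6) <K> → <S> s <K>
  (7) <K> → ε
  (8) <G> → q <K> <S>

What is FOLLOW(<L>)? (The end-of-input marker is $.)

{q, s, t}

FIRST(<G>): from <G>→q <K> <S> we get {q}. So FIRST(<G>) = {q}.
FIRST(<S>): from <S>→<L> q we get {t}; from <S>→<L> <L> q we get {t}. So FIRST(<S>) = {t}.
FIRST(<L>): from <L>→<S> <G> <G> we get {t}; from <L>→t we get {t}. So FIRST(<L>) = {t}.
FIRST(<K>): from <K>→<L> s q we get {t}; from <K>→<S> s <K> we get {t}; from <K>→ε we get {ε}. So FIRST(<K>) = {ε, t}.
FOLLOW(<S>) includes $ since <S> is the start symbol.
FOLLOW(<L>): in <S>→<L> q, <L> is followed by q with FIRST {q}; in <S>→<L> <L> q (occurrence 1), <L> is followed by <L> q with FIRST {t}; in <S>→<L> <L> q (occurrence 2), <L> is followed by q with FIRST {q}; in <K>→<L> s q, <L> is followed by s q with FIRST {s}. Thus FOLLOW(<L>) = {q, s, t}.
FOLLOW(<K>): in <K>→<S> s <K>, the suffix after <K> is empty (adds nothing new); in <G>→q <K> <S>, <K> is followed by <S> with FIRST {t}. Thus FOLLOW(<K>) = {t}.
FOLLOW(<G>): in <L>→<S> <G> <G> (occurrence 1), <G> is followed by <G> with FIRST {q}; in <L>→<S> <G> <G> (occurrence 2), the suffix after <G> is empty, so FOLLOW(<G>) ⊇ FOLLOW(<L>) = {q, s, t}. Thus FOLLOW(<G>) = {q, s, t}.
FOLLOW(<S>): in <L>→<S> <G> <G>, <S> is followed by <G> <G> with FIRST {q}; in <K>→<S> s <K>, <S> is followed by s <K> with FIRST {s}; in <G>→q <K> <S>, the suffix after <S> is empty, so FOLLOW(<S>) ⊇ FOLLOW(<G>) = {q, s, t}. Thus FOLLOW(<S>) = {$, q, s, t}.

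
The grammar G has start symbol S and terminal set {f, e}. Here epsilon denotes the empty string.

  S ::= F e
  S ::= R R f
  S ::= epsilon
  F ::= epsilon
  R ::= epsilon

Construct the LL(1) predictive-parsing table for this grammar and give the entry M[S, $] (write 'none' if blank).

FIRST(F) = {epsilon}
FIRST(R) = {epsilon}
FIRST(S) = {epsilon, e, f}  (via F e, R R f)
FOLLOW(S) includes $ since S is the start symbol.
FOLLOW(S): S appears on no right-hand side. Thus FOLLOW(S) = {$}.
For S ::= F e: FIRST(F e) = {e}, so it goes in M[S, t] for t ∈ {e}.
For S ::= R R f: FIRST(R R f) = {f}, so it goes in M[S, t] for t ∈ {f}.
For S ::= epsilon: FIRST(epsilon) = {epsilon}, so it goes in M[S, t] for t ∈ {}; since epsilon ∈ FIRST, also for every t ∈ FOLLOW(S) = {$}.

S ::= epsilon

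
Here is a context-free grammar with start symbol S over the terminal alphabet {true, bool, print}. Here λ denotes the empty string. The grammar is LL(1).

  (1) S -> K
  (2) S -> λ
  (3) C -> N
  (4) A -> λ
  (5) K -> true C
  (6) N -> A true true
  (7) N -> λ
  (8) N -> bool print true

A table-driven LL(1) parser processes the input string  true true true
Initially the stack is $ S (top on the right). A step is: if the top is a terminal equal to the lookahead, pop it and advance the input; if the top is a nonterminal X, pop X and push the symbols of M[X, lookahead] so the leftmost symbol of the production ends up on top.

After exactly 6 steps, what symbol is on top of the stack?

true

step 1: stack=$ S  input=true true true $  — expand S -> K
step 2: stack=$ K  input=true true true $  — expand K -> true C
step 3: stack=$ C true  input=true true true $  — match true
step 4: stack=$ C  input=true true $  — expand C -> N
step 5: stack=$ N  input=true true $  — expand N -> A true true
step 6: stack=$ true true A  input=true true $  — expand A -> λ
Stack after step 6: $ true true (top = true).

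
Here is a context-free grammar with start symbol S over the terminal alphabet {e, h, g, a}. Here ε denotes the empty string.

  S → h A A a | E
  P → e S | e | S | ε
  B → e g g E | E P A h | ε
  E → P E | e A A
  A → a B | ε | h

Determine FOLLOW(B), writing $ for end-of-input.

{$, a, e, h}

FIRST(A) = {ε, a, h}
FIRST(S) = {e, h}  (via E)
FIRST(P) = {ε, e, h}  (via S)
FIRST(E) = {e, h}  (via P E)
FIRST(B) = {ε, e, h}  (via E P A h)
FOLLOW(S) includes $ since S is the start symbol.
FOLLOW(P): in B→E P A h, P is followed by A h with FIRST {a, h}; in E→P E, P is followed by E with FIRST {e, h}. Thus FOLLOW(P) = {a, e, h}.
FOLLOW(S): in P→e S, the suffix after S is empty, so FOLLOW(S) ⊇ FOLLOW(P) = {a, e, h}; in P→S, the suffix after S is empty, so FOLLOW(S) ⊇ FOLLOW(P) = {a, e, h}. Thus FOLLOW(S) = {$, a, e, h}.
FOLLOW(B): in A→a B, the suffix after B is empty, so FOLLOW(B) ⊇ FOLLOW(A) = {$, a, e, h}. Thus FOLLOW(B) = {$, a, e, h}.
FOLLOW(E): in S→E, the suffix after E is empty, so FOLLOW(E) ⊇ FOLLOW(S) = {$, a, e, h}; in B→e g g E, the suffix after E is empty, so FOLLOW(E) ⊇ FOLLOW(B) = {$, a, e, h}; in B→E P A h, E is followed by P A h with FIRST {a, e, h}; in E→P E, the suffix after E is empty (adds nothing new). Thus FOLLOW(E) = {$, a, e, h}.
FOLLOW(A): in S→h A A a (occurrence 1), A is followed by A a with FIRST {a, h}; in S→h A A a (occurrence 2), A is followed by a with FIRST {a}; in B→E P A h, A is followed by h with FIRST {h}; in E→e A A (occurrence 1), A is followed by A with FIRST {ε, a, h}; in E→e A A (occurrence 1), the suffix after A is nullable, so FOLLOW(A) ⊇ FOLLOW(E) = {$, a, e, h}; in E→e A A (occurrence 2), the suffix after A is empty, so FOLLOW(A) ⊇ FOLLOW(E) = {$, a, e, h}. Thus FOLLOW(A) = {$, a, e, h}.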